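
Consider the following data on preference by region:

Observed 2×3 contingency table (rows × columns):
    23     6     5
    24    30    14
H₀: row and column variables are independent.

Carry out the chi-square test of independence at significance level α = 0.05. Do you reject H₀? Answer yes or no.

reject H₀: yes

Row totals [34, 68], col totals [47, 36, 19], n=102
χ² = (23−15.67)²/15.67 + (6−12.00)²/12.00 + (5−6.33)²/6.33 + (24−31.33)²/31.33 + (30−24.00)²/24.00 + (14−12.67)²/12.67 = 10.0700
df = 2
p-value (upper-tail) = 0.00651
At α=0.05: p < α → reject H₀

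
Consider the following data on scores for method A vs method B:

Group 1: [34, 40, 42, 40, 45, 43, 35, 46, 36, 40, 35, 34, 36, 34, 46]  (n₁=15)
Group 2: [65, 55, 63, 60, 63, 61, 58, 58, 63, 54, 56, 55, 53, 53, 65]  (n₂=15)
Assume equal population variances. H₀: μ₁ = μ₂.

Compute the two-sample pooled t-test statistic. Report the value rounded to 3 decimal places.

x̄₁=39.067, s₁=4.527, n₁=15
x̄₂=58.800, s₂=4.346, n₂=15
s_p² = [14·4.527² + 14·4.346²]/28 = 19.6905
SE = √(s_p²·(1/15+1/15)) = 1.6203
t = (39.067−58.800)/1.6203 = -12.1788
df = 28

test statistic = -12.179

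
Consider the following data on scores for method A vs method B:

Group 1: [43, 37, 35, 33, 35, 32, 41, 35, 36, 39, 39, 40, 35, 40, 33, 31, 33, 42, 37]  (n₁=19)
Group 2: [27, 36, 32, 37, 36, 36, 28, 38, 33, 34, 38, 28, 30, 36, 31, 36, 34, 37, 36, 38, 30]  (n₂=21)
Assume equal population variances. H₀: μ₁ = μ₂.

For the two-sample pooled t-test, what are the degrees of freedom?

degrees of freedom = 38

df = n₁ + n₂ − 2 = 19 + 21 − 2 = 38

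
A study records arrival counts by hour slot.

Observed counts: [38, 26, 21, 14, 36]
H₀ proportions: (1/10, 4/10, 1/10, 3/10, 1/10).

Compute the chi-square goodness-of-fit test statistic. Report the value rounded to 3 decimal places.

test statistic = 117.988

n = 135; E_i = n·p_i = [13.50, 54.00, 13.50, 40.50, 13.50]
χ² = (38−13.50)²/13.50 + (26−54.00)²/54.00 + (21−13.50)²/13.50 + (14−40.50)²/40.50 + (36−13.50)²/13.50 = 117.9877
df = 4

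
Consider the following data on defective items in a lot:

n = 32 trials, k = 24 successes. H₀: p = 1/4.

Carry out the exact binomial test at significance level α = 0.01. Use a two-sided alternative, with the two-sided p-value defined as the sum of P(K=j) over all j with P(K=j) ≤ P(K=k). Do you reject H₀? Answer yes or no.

reject H₀: yes

Exact binomial: n=32, k=24, p₀=1/4=0.2500
P(X=j) = C(n,j)·p₀^j·(1−p₀)^(n−j); p = Σ P(X=j) over j with P(X=j) ≤ P(X=24)
p-value (two-sided) = 0.00000
At α=0.01: p < α → reject H₀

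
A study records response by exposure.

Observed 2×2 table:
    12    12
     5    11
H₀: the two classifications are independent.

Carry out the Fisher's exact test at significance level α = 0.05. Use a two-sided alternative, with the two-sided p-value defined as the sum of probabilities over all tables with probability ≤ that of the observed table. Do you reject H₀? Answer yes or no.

Margins: r₁=24, r₂=16, c₁=17, c₂=23, n=40
p_obs = C(24,12)·C(16,5)/C(40,17); sum pmf over tables with pmf ≤ p_obs
p-value (two-sided) = 0.33222
At α=0.05: p ≥ α → fail to reject H₀

reject H₀: no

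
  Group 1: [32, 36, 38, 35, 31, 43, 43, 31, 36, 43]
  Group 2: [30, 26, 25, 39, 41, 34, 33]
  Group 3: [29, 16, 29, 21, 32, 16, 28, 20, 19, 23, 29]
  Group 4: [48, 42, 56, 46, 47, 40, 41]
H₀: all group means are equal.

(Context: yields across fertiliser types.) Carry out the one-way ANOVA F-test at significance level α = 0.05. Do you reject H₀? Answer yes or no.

Group means [36.80, 32.57, 23.82, 45.71], grand mean 33.657
SSB = Σnᵢ(x̄ᵢ−x̄)² = 2189.506; SSW = ΣΣ(x−x̄ᵢ)² = 948.379
MSB = 2189.506/3 = 729.8355; MSW = 948.379/31 = 30.5929
F = MSB/MSW = 23.8564
df = (3, 31)
p-value (upper-tail) = 0.00000
At α=0.05: p < α → reject H₀

reject H₀: yes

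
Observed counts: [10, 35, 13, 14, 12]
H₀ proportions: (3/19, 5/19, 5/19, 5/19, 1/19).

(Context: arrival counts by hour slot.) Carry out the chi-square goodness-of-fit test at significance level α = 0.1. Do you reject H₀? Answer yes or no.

reject H₀: yes

n = 84; E_i = n·p_i = [13.26, 22.11, 22.11, 22.11, 4.42]
χ² = (10−13.26)²/13.26 + (35−22.11)²/22.11 + (13−22.11)²/22.11 + (14−22.11)²/22.11 + (12−4.42)²/4.42 = 28.0397
df = 4
p-value (upper-tail) = 0.00001
At α=0.1: p < α → reject H₀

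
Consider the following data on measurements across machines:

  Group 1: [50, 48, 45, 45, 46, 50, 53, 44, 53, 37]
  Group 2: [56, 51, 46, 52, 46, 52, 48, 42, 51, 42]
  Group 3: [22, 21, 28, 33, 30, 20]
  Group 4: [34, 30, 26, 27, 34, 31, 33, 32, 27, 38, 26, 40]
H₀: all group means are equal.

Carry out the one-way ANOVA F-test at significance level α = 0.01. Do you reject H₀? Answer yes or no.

reject H₀: yes

Group means [47.10, 48.60, 25.67, 31.50], grand mean 39.184
SSB = Σnᵢ(x̄ᵢ−x̄)² = 3318.077; SSW = ΣΣ(x−x̄ᵢ)² = 777.633
MSB = 3318.077/3 = 1106.0257; MSW = 777.633/34 = 22.8716
F = MSB/MSW = 48.3581
df = (3, 34)
p-value (upper-tail) = 0.00000
At α=0.01: p < α → reject H₀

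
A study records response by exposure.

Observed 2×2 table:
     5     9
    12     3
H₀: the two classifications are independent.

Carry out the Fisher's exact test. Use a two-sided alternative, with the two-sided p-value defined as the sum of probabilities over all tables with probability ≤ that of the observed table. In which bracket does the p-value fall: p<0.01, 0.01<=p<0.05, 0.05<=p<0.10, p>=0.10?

p-value bracket: 0.01<=p<0.05

Margins: r₁=14, r₂=15, c₁=17, c₂=12, n=29
p_obs = C(14,5)·C(15,12)/C(29,17); sum pmf over tables with pmf ≤ p_obs
p-value (two-sided) = 0.02533
→ bracket: 0.01<=p<0.05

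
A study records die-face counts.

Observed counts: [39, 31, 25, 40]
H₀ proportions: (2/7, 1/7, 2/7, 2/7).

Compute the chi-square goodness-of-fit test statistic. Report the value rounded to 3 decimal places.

test statistic = 11.948

n = 135; E_i = n·p_i = [38.57, 19.29, 38.57, 38.57]
χ² = (39−38.57)²/38.57 + (31−19.29)²/19.29 + (25−38.57)²/38.57 + (40−38.57)²/38.57 = 11.9481
df = 3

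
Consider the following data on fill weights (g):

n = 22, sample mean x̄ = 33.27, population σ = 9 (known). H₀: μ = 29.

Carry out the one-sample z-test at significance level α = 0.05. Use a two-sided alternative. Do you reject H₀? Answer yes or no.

SE = σ/√n = 9/√22 = 1.9188
z = (x̄−μ₀)/SE = (33.27−29)/1.9188 = 2.2253
p-value (two-sided) = 0.02606
At α=0.05: p < α → reject H₀

reject H₀: yes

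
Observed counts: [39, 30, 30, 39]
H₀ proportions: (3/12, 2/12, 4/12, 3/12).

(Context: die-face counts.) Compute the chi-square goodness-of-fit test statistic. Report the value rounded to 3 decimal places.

n = 138; E_i = n·p_i = [34.50, 23.00, 46.00, 34.50]
χ² = (39−34.50)²/34.50 + (30−23.00)²/23.00 + (30−46.00)²/46.00 + (39−34.50)²/34.50 = 8.8696
df = 3

test statistic = 8.870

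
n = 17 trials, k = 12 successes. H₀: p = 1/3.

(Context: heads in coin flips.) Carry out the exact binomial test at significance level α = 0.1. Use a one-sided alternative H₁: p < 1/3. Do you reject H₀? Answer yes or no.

reject H₀: no

Exact binomial: n=17, k=12, p₀=1/3=0.3333
P(X≤12) from Σ C(n,i)·p₀^i·(1−p₀)^(n−i)
p-value (one-sided, H₁ less) = 0.99966
At α=0.1: p ≥ α → fail to reject H₀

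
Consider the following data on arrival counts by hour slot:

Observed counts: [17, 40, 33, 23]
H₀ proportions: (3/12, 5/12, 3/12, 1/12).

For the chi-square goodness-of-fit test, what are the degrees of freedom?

df = k − 1 = 4 − 1 = 3

degrees of freedom = 3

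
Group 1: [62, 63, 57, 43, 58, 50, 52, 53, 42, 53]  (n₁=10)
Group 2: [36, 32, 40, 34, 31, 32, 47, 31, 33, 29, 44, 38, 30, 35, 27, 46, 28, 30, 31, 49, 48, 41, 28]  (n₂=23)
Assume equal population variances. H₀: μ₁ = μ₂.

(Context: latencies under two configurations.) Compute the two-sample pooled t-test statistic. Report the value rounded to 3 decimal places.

x̄₁=53.300, s₁=7.088, n₁=10
x̄₂=35.652, s₂=7.043, n₂=23
s_p² = [9·7.088² + 22·7.043²]/31 = 49.7844
SE = √(s_p²·(1/10+1/23)) = 2.6726
t = (53.300−35.652)/2.6726 = 6.6032
df = 31

test statistic = 6.603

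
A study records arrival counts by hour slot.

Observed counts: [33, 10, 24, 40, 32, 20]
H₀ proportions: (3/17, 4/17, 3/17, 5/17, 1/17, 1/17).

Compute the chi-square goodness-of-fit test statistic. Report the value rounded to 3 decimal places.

test statistic = 89.478

n = 159; E_i = n·p_i = [28.06, 37.41, 28.06, 46.76, 9.35, 9.35]
χ² = (33−28.06)²/28.06 + (10−37.41)²/37.41 + (24−28.06)²/28.06 + (40−46.76)²/46.76 + (32−9.35)²/9.35 + (20−9.35)²/9.35 = 89.4780
df = 5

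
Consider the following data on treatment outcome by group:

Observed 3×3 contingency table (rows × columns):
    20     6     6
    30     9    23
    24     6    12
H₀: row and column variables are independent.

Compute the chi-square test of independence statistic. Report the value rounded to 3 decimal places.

Row totals [32, 62, 42], col totals [74, 21, 41], n=136
χ² = (20−17.41)²/17.41 + (6−4.94)²/4.94 + (6−9.65)²/9.65 + (30−33.74)²/33.74 + (9−9.57)²/9.57 + (23−18.69)²/18.69 + (24−22.85)²/22.85 + (6−6.49)²/6.49 + (12−12.66)²/12.66 = 3.5601
df = 4

test statistic = 3.560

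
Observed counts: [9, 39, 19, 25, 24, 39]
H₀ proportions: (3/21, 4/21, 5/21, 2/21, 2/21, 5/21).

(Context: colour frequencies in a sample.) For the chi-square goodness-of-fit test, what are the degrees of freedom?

degrees of freedom = 5

df = k − 1 = 6 − 1 = 5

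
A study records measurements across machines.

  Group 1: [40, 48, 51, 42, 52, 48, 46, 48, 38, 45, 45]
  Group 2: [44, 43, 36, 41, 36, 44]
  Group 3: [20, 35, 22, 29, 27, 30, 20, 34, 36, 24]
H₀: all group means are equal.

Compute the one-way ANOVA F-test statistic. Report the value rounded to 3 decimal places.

Group means [45.73, 40.67, 27.70], grand mean 37.926
SSB = Σnᵢ(x̄ᵢ−x̄)² = 1760.237; SSW = ΣΣ(x−x̄ᵢ)² = 595.615
MSB = 1760.237/2 = 880.1184; MSW = 595.615/24 = 24.8173
F = MSB/MSW = 35.4639
df = (2, 24)

test statistic = 35.464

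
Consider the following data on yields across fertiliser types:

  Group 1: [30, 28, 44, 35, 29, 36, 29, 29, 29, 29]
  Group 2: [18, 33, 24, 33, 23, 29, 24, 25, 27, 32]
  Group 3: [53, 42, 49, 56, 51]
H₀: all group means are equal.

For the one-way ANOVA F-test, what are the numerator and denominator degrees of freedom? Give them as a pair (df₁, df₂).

k = 3 groups, N = 25 total
df = (k−1, N−k) = (3−1, 25−3) = (2, 22)

degrees of freedom = [2, 22]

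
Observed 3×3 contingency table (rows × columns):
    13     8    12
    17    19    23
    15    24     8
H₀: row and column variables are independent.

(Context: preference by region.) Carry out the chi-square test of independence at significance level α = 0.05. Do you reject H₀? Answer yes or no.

reject H₀: yes

Row totals [33, 59, 47], col totals [45, 51, 43], n=139
χ² = (13−10.68)²/10.68 + (8−12.11)²/12.11 + (12−10.21)²/10.21 + (17−19.10)²/19.10 + (19−21.65)²/21.65 + (23−18.25)²/18.25 + (15−15.22)²/15.22 + (24−17.24)²/17.24 + (8−14.54)²/14.54 = 9.5912
df = 4
p-value (upper-tail) = 0.04791
At α=0.05: p < α → reject H₀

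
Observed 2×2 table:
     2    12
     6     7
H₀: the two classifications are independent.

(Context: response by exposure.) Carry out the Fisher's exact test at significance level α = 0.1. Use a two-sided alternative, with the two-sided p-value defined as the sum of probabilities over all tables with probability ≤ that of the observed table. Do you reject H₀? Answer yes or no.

reject H₀: no

Margins: r₁=14, r₂=13, c₁=8, c₂=19, n=27
p_obs = C(14,2)·C(13,6)/C(27,8); sum pmf over tables with pmf ≤ p_obs
p-value (two-sided) = 0.10319
At α=0.1: p ≥ α → fail to reject H₀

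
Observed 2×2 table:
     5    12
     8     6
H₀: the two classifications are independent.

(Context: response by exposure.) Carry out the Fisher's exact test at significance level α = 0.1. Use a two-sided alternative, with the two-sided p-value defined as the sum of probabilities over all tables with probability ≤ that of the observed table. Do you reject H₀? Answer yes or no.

reject H₀: no

Margins: r₁=17, r₂=14, c₁=13, c₂=18, n=31
p_obs = C(17,5)·C(14,8)/C(31,13); sum pmf over tables with pmf ≤ p_obs
p-value (two-sided) = 0.15696
At α=0.1: p ≥ α → fail to reject H₀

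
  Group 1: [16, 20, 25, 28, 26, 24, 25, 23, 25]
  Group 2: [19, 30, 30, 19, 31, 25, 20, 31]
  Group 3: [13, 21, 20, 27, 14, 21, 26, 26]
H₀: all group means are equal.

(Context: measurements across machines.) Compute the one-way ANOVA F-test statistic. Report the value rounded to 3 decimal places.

test statistic = 1.824

Group means [23.56, 25.62, 21.00], grand mean 23.400
SSB = Σnᵢ(x̄ᵢ−x̄)² = 85.903; SSW = ΣΣ(x−x̄ᵢ)² = 518.097
MSB = 85.903/2 = 42.9514; MSW = 518.097/22 = 23.5499
F = MSB/MSW = 1.8238
df = (2, 22)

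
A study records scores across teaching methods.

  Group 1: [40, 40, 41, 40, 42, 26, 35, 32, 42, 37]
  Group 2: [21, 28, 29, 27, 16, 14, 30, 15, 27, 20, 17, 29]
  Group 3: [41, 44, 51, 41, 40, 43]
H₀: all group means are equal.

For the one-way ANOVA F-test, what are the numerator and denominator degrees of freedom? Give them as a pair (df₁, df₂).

k = 3 groups, N = 28 total
df = (k−1, N−k) = (3−1, 28−3) = (2, 25)

degrees of freedom = [2, 25]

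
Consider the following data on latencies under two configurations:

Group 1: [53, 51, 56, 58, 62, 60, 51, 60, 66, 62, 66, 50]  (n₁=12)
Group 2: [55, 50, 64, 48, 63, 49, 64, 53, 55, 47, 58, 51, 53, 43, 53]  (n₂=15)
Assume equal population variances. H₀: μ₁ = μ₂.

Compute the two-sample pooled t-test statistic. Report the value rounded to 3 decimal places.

test statistic = 1.785

x̄₁=57.917, s₁=5.712, n₁=12
x̄₂=53.733, s₂=6.307, n₂=15
s_p² = [11·5.712² + 14·6.307²]/25 = 36.6340
SE = √(s_p²·(1/12+1/15)) = 2.3442
t = (57.917−53.733)/2.3442 = 1.7846
df = 25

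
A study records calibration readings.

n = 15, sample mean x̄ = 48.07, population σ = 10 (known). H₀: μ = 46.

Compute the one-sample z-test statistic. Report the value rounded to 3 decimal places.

SE = σ/√n = 10/√15 = 2.5820
z = (x̄−μ₀)/SE = (48.07−46)/2.5820 = 0.8017

test statistic = 0.802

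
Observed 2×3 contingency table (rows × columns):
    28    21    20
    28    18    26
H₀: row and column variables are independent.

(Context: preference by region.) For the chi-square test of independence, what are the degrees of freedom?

df = (r−1)(c−1) = (2−1)·(3−1) = 2

degrees of freedom = 2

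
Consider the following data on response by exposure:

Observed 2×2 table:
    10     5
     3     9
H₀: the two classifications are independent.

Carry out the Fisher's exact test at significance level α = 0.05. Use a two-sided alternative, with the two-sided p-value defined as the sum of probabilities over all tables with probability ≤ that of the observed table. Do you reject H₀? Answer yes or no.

reject H₀: no

Margins: r₁=15, r₂=12, c₁=13, c₂=14, n=27
p_obs = C(15,10)·C(12,3)/C(27,13); sum pmf over tables with pmf ≤ p_obs
p-value (two-sided) = 0.05424
At α=0.05: p ≥ α → fail to reject H₀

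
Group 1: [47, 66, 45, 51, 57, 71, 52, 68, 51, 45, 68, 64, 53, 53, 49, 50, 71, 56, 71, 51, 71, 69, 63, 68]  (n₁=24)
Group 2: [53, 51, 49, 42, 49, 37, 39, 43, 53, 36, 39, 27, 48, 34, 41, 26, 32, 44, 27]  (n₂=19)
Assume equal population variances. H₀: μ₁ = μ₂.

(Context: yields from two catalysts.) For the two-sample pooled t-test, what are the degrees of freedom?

df = n₁ + n₂ − 2 = 24 + 19 − 2 = 41

degrees of freedom = 41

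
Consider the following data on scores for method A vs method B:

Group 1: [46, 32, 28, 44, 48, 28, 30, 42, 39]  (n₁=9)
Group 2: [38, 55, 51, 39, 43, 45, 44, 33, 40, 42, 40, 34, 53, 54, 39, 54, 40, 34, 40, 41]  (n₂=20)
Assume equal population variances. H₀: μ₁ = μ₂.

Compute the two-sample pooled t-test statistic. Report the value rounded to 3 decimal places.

x̄₁=37.444, s₁=8.017, n₁=9
x̄₂=42.950, s₂=6.939, n₂=20
s_p² = [8·8.017² + 19·6.939²]/27 = 52.9323
SE = √(s_p²·(1/9+1/20)) = 2.9203
t = (37.444−42.950)/2.9203 = -1.8853
df = 27

test statistic = -1.885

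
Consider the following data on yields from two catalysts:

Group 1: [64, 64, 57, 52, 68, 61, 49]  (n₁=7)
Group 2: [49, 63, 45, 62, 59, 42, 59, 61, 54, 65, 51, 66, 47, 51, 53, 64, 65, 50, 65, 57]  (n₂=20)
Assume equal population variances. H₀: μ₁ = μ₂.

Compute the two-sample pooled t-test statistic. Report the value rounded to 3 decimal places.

test statistic = 0.889

x̄₁=59.286, s₁=6.921, n₁=7
x̄₂=56.400, s₂=7.535, n₂=20
s_p² = [6·6.921² + 19·7.535²]/25 = 54.6491
SE = √(s_p²·(1/7+1/20)) = 3.2465
t = (59.286−56.400)/3.2465 = 0.8889
df = 25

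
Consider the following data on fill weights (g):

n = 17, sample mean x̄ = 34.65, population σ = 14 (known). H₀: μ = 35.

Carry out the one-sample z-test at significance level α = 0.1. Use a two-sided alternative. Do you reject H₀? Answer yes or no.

SE = σ/√n = 14/√17 = 3.3955
z = (x̄−μ₀)/SE = (34.65−35)/3.3955 = -0.1031
p-value (two-sided) = 0.91790
At α=0.1: p ≥ α → fail to reject H₀

reject H₀: no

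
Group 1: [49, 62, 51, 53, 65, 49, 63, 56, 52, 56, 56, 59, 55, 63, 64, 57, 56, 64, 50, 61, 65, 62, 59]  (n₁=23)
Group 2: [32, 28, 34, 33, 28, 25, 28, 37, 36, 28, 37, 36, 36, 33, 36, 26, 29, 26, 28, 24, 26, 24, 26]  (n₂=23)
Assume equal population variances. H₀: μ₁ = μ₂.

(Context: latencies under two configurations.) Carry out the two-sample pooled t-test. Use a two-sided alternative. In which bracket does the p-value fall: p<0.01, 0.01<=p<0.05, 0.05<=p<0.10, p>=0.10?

x̄₁=57.696, s₁=5.321, n₁=23
x̄₂=30.261, s₂=4.575, n₂=23
s_p² = [22·5.321² + 22·4.575²]/44 = 24.6206
SE = √(s_p²·(1/23+1/23)) = 1.4632
t = (57.696−30.261)/1.4632 = 18.7500
df = 44
p-value (two-sided) = 0.00000
→ bracket: p<0.01

p-value bracket: p<0.01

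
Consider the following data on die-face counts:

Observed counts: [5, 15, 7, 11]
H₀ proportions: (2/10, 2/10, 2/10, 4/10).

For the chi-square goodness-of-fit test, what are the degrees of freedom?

degrees of freedom = 3

df = k − 1 = 4 − 1 = 3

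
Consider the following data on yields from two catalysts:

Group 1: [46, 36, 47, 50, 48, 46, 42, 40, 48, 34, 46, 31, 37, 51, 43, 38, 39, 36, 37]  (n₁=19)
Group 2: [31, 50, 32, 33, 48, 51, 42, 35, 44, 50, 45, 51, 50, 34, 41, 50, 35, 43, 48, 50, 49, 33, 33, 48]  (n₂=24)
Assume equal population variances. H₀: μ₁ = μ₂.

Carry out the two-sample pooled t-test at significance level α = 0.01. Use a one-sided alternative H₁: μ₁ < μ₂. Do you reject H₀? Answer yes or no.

x̄₁=41.842, s₁=5.900, n₁=19
x̄₂=42.750, s₂=7.421, n₂=24
s_p² = [18·5.900² + 23·7.421²]/41 = 46.1714
SE = √(s_p²·(1/19+1/24)) = 2.0866
t = (41.842−42.750)/2.0866 = -0.4351
df = 41
p-value (one-sided, H₁ less) = 0.33288
At α=0.01: p ≥ α → fail to reject H₀

reject H₀: no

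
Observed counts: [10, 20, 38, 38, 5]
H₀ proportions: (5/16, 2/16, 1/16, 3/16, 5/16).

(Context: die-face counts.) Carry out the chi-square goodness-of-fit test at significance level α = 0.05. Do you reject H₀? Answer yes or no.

reject H₀: yes

n = 111; E_i = n·p_i = [34.69, 13.88, 6.94, 20.81, 34.69]
χ² = (10−34.69)²/34.69 + (20−13.88)²/13.88 + (38−6.94)²/6.94 + (38−20.81)²/20.81 + (5−34.69)²/34.69 = 198.9580
df = 4
p-value (upper-tail) = 0.00000
At α=0.05: p < α → reject H₀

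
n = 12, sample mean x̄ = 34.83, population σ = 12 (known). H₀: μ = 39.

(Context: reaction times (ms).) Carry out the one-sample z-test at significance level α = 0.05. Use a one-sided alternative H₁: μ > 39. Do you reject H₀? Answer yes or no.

reject H₀: no

SE = σ/√n = 12/√12 = 3.4641
z = (x̄−μ₀)/SE = (34.83−39)/3.4641 = -1.2038
p-value (one-sided, H₁ greater) = 0.88566
At α=0.05: p ≥ α → fail to reject H₀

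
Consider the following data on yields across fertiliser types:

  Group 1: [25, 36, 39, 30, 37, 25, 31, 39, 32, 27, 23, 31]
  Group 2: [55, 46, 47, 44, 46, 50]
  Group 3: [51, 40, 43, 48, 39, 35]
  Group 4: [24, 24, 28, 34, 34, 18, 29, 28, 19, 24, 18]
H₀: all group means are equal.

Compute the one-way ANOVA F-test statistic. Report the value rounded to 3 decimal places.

Group means [31.25, 48.00, 42.67, 25.45], grand mean 34.257
SSB = Σnᵢ(x̄ᵢ−x̄)² = 2518.375; SSW = ΣΣ(x−x̄ᵢ)² = 928.311
MSB = 2518.375/3 = 839.4584; MSW = 928.311/31 = 29.9455
F = MSB/MSW = 28.0329
df = (3, 31)

test statistic = 28.033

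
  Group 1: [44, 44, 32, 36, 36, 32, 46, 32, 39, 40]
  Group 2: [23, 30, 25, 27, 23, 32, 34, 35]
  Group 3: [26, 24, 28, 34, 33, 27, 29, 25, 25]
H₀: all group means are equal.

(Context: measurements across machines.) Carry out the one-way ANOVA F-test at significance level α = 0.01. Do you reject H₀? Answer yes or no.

Group means [38.10, 28.62, 27.89], grand mean 31.889
SSB = Σnᵢ(x̄ᵢ−x̄)² = 615.003; SSW = ΣΣ(x−x̄ᵢ)² = 519.664
MSB = 615.003/2 = 307.5014; MSW = 519.664/24 = 21.6527
F = MSB/MSW = 14.2016
df = (2, 24)
p-value (upper-tail) = 0.00009
At α=0.01: p < α → reject H₀

reject H₀: yes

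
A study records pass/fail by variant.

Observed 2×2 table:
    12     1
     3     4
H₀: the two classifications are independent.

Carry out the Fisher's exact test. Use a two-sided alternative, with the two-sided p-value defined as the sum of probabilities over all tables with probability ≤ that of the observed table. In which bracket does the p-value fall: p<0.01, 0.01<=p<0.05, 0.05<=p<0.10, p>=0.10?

Margins: r₁=13, r₂=7, c₁=15, c₂=5, n=20
p_obs = C(13,12)·C(7,3)/C(20,15); sum pmf over tables with pmf ≤ p_obs
p-value (two-sided) = 0.03070
→ bracket: 0.01<=p<0.05

p-value bracket: 0.01<=p<0.05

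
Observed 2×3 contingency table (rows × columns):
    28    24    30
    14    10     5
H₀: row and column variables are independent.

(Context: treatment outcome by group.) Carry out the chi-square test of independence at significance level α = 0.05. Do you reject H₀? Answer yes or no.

Row totals [82, 29], col totals [42, 34, 35], n=111
χ² = (28−31.03)²/31.03 + (24−25.12)²/25.12 + (30−25.86)²/25.86 + (14−10.97)²/10.97 + (10−8.88)²/8.88 + (5−9.14)²/9.14 = 3.8629
df = 2
p-value (upper-tail) = 0.14494
At α=0.05: p ≥ α → fail to reject H₀

reject H₀: no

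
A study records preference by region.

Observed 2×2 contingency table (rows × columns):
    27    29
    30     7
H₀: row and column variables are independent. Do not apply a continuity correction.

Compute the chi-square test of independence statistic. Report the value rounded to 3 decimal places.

test statistic = 10.144

Row totals [56, 37], col totals [57, 36], n=93
χ² = (27−34.32)²/34.32 + (29−21.68)²/21.68 + (30−22.68)²/22.68 + (7−14.32)²/14.32 = 10.1440
df = 1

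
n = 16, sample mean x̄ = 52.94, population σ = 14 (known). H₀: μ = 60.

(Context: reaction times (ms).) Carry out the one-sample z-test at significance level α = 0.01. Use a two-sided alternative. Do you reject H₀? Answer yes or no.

reject H₀: no

SE = σ/√n = 14/√16 = 3.5000
z = (x̄−μ₀)/SE = (52.94−60)/3.5000 = -2.0171
p-value (two-sided) = 0.04368
At α=0.01: p ≥ α → fail to reject H₀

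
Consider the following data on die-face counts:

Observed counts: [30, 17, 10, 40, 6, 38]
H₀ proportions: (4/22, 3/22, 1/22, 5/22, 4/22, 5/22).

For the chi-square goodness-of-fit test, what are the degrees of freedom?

degrees of freedom = 5

df = k − 1 = 6 − 1 = 5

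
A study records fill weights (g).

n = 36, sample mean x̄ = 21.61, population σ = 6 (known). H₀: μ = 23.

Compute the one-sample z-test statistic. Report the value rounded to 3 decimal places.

test statistic = -1.390

SE = σ/√n = 6/√36 = 1.0000
z = (x̄−μ₀)/SE = (21.61−23)/1.0000 = -1.3900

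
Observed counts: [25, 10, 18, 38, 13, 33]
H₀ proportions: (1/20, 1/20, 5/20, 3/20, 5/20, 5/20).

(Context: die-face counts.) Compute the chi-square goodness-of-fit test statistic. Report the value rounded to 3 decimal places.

n = 137; E_i = n·p_i = [6.85, 6.85, 34.25, 20.55, 34.25, 34.25]
χ² = (25−6.85)²/6.85 + (10−6.85)²/6.85 + (18−34.25)²/34.25 + (38−20.55)²/20.55 + (13−34.25)²/34.25 + (33−34.25)²/34.25 = 85.2968
df = 5

test statistic = 85.297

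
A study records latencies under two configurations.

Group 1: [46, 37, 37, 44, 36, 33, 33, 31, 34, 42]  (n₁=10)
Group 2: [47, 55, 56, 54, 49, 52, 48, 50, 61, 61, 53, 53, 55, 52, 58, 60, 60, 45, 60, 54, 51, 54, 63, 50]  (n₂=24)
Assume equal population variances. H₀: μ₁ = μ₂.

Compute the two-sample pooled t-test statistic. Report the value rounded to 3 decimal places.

x̄₁=37.300, s₁=5.078, n₁=10
x̄₂=54.208, s₂=4.890, n₂=24
s_p² = [9·5.078² + 23·4.890²]/32 = 24.4393
SE = √(s_p²·(1/10+1/24)) = 1.8607
t = (37.300−54.208)/1.8607 = -9.0870
df = 32

test statistic = -9.087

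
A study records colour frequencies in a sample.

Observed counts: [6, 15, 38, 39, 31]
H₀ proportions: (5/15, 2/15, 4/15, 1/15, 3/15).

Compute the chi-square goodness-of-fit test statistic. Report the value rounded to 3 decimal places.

n = 129; E_i = n·p_i = [43.00, 17.20, 34.40, 8.60, 25.80]
χ² = (6−43.00)²/43.00 + (15−17.20)²/17.20 + (38−34.40)²/34.40 + (39−8.60)²/8.60 + (31−25.80)²/25.80 = 141.0039
df = 4

test statistic = 141.004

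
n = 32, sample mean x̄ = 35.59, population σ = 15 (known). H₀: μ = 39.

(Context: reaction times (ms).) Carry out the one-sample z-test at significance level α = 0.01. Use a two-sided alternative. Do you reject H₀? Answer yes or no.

SE = σ/√n = 15/√32 = 2.6517
z = (x̄−μ₀)/SE = (35.59−39)/2.6517 = -1.2860
p-value (two-sided) = 0.19845
At α=0.01: p ≥ α → fail to reject H₀

reject H₀: no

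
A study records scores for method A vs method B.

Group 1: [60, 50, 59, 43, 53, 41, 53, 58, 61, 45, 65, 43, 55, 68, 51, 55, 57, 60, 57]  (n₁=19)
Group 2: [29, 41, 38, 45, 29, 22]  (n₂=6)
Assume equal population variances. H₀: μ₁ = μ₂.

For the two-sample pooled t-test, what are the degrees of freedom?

degrees of freedom = 23

df = n₁ + n₂ − 2 = 19 + 6 − 2 = 23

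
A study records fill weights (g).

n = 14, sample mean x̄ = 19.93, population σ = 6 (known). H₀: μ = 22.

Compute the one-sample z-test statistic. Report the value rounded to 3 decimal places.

SE = σ/√n = 6/√14 = 1.6036
z = (x̄−μ₀)/SE = (19.93−22)/1.6036 = -1.2909

test statistic = -1.291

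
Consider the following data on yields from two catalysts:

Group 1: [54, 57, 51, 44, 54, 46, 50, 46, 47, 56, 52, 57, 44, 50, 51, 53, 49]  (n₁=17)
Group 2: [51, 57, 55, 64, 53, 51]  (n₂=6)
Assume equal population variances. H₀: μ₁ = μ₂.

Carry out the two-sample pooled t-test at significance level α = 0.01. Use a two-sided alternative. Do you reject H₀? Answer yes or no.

x̄₁=50.647, s₁=4.242, n₁=17
x̄₂=55.167, s₂=4.916, n₂=6
s_p² = [16·4.242² + 5·4.916²]/21 = 19.4627
SE = √(s_p²·(1/17+1/6)) = 2.0949
t = (50.647−55.167)/2.0949 = -2.1574
df = 21
p-value (two-sided) = 0.04271
At α=0.01: p ≥ α → fail to reject H₀

reject H₀: no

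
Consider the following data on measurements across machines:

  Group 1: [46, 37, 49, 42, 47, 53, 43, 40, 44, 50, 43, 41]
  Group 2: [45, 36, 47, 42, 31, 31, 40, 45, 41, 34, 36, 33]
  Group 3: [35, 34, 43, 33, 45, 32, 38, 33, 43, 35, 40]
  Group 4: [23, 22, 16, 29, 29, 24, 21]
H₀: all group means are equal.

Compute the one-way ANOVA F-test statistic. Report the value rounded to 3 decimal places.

test statistic = 27.269

Group means [44.58, 38.42, 37.36, 23.43], grand mean 37.405
SSB = Σnᵢ(x̄ᵢ−x̄)² = 1998.026; SSW = ΣΣ(x−x̄ᵢ)² = 928.093
MSB = 1998.026/3 = 666.0087; MSW = 928.093/38 = 24.4235
F = MSB/MSW = 27.2692
df = (3, 38)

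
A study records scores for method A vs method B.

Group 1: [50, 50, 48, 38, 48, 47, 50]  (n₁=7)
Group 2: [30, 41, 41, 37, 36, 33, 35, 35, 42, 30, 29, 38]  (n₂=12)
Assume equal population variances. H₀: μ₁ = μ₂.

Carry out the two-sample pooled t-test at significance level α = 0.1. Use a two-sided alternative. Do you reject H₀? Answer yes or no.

reject H₀: yes

x̄₁=47.286, s₁=4.271, n₁=7
x̄₂=35.583, s₂=4.481, n₂=12
s_p² = [6·4.271² + 11·4.481²]/17 = 19.4321
SE = √(s_p²·(1/7+1/12)) = 2.0965
t = (47.286−35.583)/2.0965 = 5.5818
df = 17
p-value (two-sided) = 0.00003
At α=0.1: p < α → reject H₀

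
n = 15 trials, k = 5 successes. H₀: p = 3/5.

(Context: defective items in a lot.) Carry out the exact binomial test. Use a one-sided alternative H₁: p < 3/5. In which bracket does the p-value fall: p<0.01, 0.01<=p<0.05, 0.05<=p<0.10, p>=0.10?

p-value bracket: 0.01<=p<0.05

Exact binomial: n=15, k=5, p₀=3/5=0.6000
P(X≤5) from Σ C(n,i)·p₀^i·(1−p₀)^(n−i)
p-value (one-sided, H₁ less) = 0.03383
→ bracket: 0.01<=p<0.05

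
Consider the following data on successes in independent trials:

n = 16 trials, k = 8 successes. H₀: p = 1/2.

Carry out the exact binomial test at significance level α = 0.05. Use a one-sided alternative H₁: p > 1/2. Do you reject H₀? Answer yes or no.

reject H₀: no

Exact binomial: n=16, k=8, p₀=1/2=0.5000
P(X≥8) from Σ C(n,i)·p₀^i·(1−p₀)^(n−i)
p-value (one-sided, H₁ greater) = 0.59819
At α=0.05: p ≥ α → fail to reject H₀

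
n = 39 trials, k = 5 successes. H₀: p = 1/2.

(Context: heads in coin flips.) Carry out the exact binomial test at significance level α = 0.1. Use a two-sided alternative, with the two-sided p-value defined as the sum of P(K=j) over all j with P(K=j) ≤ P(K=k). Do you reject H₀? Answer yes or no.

reject H₀: yes

Exact binomial: n=39, k=5, p₀=1/2=0.5000
P(X=j) = C(n,j)·p₀^j·(1−p₀)^(n−j); p = Σ P(X=j) over j with P(X=j) ≤ P(X=5)
p-value (two-sided) = 0.00000
At α=0.1: p < α → reject H₀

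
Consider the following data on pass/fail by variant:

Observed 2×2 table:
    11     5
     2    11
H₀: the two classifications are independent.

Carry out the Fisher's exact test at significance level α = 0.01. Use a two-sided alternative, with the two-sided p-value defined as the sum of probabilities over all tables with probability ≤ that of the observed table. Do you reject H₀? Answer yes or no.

reject H₀: yes

Margins: r₁=16, r₂=13, c₁=13, c₂=16, n=29
p_obs = C(16,11)·C(13,2)/C(29,13); sum pmf over tables with pmf ≤ p_obs
p-value (two-sided) = 0.00788
At α=0.01: p < α → reject H₀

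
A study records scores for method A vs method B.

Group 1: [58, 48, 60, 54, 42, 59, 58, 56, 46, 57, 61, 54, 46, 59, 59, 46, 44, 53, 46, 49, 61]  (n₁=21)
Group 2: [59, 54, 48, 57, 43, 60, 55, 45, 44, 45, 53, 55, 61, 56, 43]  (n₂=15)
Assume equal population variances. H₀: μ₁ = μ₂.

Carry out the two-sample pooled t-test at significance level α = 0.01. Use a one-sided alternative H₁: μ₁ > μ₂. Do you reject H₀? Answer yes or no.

reject H₀: no

x̄₁=53.143, s₁=6.327, n₁=21
x̄₂=51.867, s₂=6.534, n₂=15
s_p² = [20·6.327² + 14·6.534²]/34 = 41.1266
SE = √(s_p²·(1/21+1/15)) = 2.1680
t = (53.143−51.867)/2.1680 = 0.5887
df = 34
p-value (one-sided, H₁ greater) = 0.27999
At α=0.01: p ≥ α → fail to reject H₀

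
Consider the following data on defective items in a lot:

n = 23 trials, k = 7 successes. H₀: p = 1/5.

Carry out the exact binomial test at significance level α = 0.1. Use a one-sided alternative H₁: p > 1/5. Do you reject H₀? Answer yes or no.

Exact binomial: n=23, k=7, p₀=1/5=0.2000
P(X≥7) from Σ C(n,i)·p₀^i·(1−p₀)^(n−i)
p-value (one-sided, H₁ greater) = 0.15983
At α=0.1: p ≥ α → fail to reject H₀

reject H₀: no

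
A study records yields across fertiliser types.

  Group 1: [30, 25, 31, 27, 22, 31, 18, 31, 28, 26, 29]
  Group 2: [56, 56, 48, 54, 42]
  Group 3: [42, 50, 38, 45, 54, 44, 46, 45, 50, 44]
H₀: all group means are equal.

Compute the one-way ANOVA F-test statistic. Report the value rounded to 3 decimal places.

Group means [27.09, 51.20, 45.80], grand mean 38.923
SSB = Σnᵢ(x̄ᵢ−x̄)² = 2766.537; SSW = ΣΣ(x−x̄ᵢ)² = 507.309
MSB = 2766.537/2 = 1383.2685; MSW = 507.309/23 = 22.0569
F = MSB/MSW = 62.7136
df = (2, 23)

test statistic = 62.714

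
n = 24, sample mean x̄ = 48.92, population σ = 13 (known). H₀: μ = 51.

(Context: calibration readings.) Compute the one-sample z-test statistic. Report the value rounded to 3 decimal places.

SE = σ/√n = 13/√24 = 2.6536
z = (x̄−μ₀)/SE = (48.92−51)/2.6536 = -0.7838

test statistic = -0.784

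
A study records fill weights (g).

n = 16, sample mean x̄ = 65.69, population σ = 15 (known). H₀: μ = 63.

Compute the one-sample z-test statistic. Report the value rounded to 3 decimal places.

SE = σ/√n = 15/√16 = 3.7500
z = (x̄−μ₀)/SE = (65.69−63)/3.7500 = 0.7173

test statistic = 0.717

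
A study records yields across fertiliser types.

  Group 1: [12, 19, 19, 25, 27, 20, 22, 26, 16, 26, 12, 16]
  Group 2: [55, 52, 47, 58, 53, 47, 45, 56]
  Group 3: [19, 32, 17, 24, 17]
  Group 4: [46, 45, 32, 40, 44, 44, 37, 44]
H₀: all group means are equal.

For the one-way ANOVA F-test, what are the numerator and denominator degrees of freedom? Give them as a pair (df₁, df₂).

k = 4 groups, N = 33 total
df = (k−1, N−k) = (4−1, 33−4) = (3, 29)

degrees of freedom = [3, 29]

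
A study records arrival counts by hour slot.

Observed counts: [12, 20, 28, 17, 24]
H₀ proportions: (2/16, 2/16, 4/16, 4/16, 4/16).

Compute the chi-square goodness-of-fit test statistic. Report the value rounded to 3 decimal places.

n = 101; E_i = n·p_i = [12.62, 12.62, 25.25, 25.25, 25.25]
χ² = (12−12.62)²/12.62 + (20−12.62)²/12.62 + (28−25.25)²/25.25 + (17−25.25)²/25.25 + (24−25.25)²/25.25 = 7.3960
df = 4

test statistic = 7.396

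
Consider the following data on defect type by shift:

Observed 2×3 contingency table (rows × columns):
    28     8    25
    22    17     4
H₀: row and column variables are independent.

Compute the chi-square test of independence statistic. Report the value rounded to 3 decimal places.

Row totals [61, 43], col totals [50, 25, 29], n=104
χ² = (28−29.33)²/29.33 + (8−14.66)²/14.66 + (25−17.01)²/17.01 + (22−20.67)²/20.67 + (17−10.34)²/10.34 + (4−11.99)²/11.99 = 16.5472
df = 2

test statistic = 16.547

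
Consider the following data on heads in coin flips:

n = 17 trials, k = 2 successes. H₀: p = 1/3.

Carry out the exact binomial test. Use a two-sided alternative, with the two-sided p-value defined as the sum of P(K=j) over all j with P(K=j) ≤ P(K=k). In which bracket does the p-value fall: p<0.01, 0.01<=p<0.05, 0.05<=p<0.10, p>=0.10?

Exact binomial: n=17, k=2, p₀=1/3=0.3333
P(X=j) = C(n,j)·p₀^j·(1−p₀)^(n−j); p = Σ P(X=j) over j with P(X=j) ≤ P(X=2)
p-value (two-sided) = 0.07144
→ bracket: 0.05<=p<0.10

p-value bracket: 0.05<=p<0.10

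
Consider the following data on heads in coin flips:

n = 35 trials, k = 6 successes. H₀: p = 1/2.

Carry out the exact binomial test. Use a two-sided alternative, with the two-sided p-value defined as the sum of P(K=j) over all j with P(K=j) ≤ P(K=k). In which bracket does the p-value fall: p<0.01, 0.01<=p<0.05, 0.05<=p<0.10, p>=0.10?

p-value bracket: p<0.01

Exact binomial: n=35, k=6, p₀=1/2=0.5000
P(X=j) = C(n,j)·p₀^j·(1−p₀)^(n−j); p = Σ P(X=j) over j with P(X=j) ≤ P(X=6)
p-value (two-sided) = 0.00012
→ bracket: p<0.01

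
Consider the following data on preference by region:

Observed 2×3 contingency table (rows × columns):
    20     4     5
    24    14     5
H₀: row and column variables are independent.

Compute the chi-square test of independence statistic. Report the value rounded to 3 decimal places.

test statistic = 3.323

Row totals [29, 43], col totals [44, 18, 10], n=72
χ² = (20−17.72)²/17.72 + (4−7.25)²/7.25 + (5−4.03)²/4.03 + (24−26.28)²/26.28 + (14−10.75)²/10.75 + (5−5.97)²/5.97 = 3.3226
df = 2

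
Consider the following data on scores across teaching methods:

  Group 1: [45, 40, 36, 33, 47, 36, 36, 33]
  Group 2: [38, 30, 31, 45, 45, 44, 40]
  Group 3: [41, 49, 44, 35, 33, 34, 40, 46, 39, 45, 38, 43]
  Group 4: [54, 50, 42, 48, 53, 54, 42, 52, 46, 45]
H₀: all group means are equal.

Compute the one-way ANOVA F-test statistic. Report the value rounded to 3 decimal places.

test statistic = 7.620

Group means [38.25, 39.00, 40.58, 48.60], grand mean 41.946
SSB = Σnᵢ(x̄ᵢ−x̄)² = 635.075; SSW = ΣΣ(x−x̄ᵢ)² = 916.817
MSB = 635.075/3 = 211.6917; MSW = 916.817/33 = 27.7823
F = MSB/MSW = 7.6197
df = (3, 33)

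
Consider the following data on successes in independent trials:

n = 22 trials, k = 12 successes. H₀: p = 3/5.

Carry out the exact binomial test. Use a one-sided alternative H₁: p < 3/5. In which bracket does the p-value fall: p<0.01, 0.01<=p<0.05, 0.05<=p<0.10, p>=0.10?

Exact binomial: n=22, k=12, p₀=3/5=0.6000
P(X≤12) from Σ C(n,i)·p₀^i·(1−p₀)^(n−i)
p-value (one-sided, H₁ less) = 0.37565
→ bracket: p>=0.10

p-value bracket: p>=0.10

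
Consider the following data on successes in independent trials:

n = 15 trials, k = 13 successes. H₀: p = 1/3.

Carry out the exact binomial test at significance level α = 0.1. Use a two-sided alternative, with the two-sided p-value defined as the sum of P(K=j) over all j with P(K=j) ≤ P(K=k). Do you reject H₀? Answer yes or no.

Exact binomial: n=15, k=13, p₀=1/3=0.3333
P(X=j) = C(n,j)·p₀^j·(1−p₀)^(n−j); p = Σ P(X=j) over j with P(X=j) ≤ P(X=13)
p-value (two-sided) = 0.00003
At α=0.1: p < α → reject H₀

reject H₀: yes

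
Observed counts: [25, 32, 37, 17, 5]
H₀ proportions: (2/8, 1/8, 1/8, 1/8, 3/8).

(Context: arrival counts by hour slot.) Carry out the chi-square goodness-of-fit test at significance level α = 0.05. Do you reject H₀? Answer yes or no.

n = 116; E_i = n·p_i = [29.00, 14.50, 14.50, 14.50, 43.50]
χ² = (25−29.00)²/29.00 + (32−14.50)²/14.50 + (37−14.50)²/14.50 + (17−14.50)²/14.50 + (5−43.50)²/43.50 = 91.0920
df = 4
p-value (upper-tail) = 0.00000
At α=0.05: p < α → reject H₀

reject H₀: yes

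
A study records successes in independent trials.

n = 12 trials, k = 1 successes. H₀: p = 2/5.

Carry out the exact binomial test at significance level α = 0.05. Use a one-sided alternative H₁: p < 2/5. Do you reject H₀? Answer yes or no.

Exact binomial: n=12, k=1, p₀=2/5=0.4000
P(X≤1) from Σ C(n,i)·p₀^i·(1−p₀)^(n−i)
p-value (one-sided, H₁ less) = 0.01959
At α=0.05: p < α → reject H₀

reject H₀: yes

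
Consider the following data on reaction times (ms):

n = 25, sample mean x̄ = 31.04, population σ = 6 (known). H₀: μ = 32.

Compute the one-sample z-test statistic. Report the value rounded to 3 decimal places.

SE = σ/√n = 6/√25 = 1.2000
z = (x̄−μ₀)/SE = (31.04−32)/1.2000 = -0.8000

test statistic = -0.800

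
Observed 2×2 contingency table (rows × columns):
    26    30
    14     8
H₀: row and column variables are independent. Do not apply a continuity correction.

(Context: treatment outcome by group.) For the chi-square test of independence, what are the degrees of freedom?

df = (r−1)(c−1) = (2−1)·(2−1) = 1

degrees of freedom = 1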